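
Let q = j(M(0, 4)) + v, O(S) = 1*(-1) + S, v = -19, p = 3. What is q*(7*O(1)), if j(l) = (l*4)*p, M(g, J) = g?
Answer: 0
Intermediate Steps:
j(l) = 12*l (j(l) = (l*4)*3 = (4*l)*3 = 12*l)
O(S) = -1 + S
q = -19 (q = 12*0 - 19 = 0 - 19 = -19)
q*(7*O(1)) = -133*(-1 + 1) = -133*0 = -19*0 = 0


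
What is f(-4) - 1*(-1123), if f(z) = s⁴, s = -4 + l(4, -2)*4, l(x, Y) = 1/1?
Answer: 1123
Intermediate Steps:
l(x, Y) = 1
s = 0 (s = -4 + 1*4 = -4 + 4 = 0)
f(z) = 0 (f(z) = 0⁴ = 0)
f(-4) - 1*(-1123) = 0 - 1*(-1123) = 0 + 1123 = 1123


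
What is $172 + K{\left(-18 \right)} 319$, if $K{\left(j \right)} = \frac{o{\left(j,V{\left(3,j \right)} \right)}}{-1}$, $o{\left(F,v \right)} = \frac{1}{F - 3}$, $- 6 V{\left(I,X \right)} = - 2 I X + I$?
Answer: $\frac{3931}{21} \approx 187.19$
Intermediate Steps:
$V{\left(I,X \right)} = - \frac{I}{6} + \frac{I X}{3}$ ($V{\left(I,X \right)} = - \frac{- 2 I X + I}{6} = - \frac{I - 2 I X}{6} = - \frac{I}{6} + \frac{I X}{3}$)
$o{\left(F,v \right)} = \frac{1}{-3 + F}$
$K{\left(j \right)} = - \frac{1}{-3 + j}$ ($K{\left(j \right)} = \frac{1}{\left(-3 + j\right) \left(-1\right)} = \frac{1}{-3 + j} \left(-1\right) = - \frac{1}{-3 + j}$)
$172 + K{\left(-18 \right)} 319 = 172 + - \frac{1}{-3 - 18} \cdot 319 = 172 + - \frac{1}{-21} \cdot 319 = 172 + \left(-1\right) \left(- \frac{1}{21}\right) 319 = 172 + \frac{1}{21} \cdot 319 = 172 + \frac{319}{21} = \frac{3931}{21}$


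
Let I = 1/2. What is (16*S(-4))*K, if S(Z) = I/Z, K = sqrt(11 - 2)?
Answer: -6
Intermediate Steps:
K = 3 (K = sqrt(9) = 3)
I = 1/2 ≈ 0.50000
S(Z) = 1/(2*Z)
(16*S(-4))*K = (16*((1/2)/(-4)))*3 = (16*((1/2)*(-1/4)))*3 = (16*(-1/8))*3 = -2*3 = -6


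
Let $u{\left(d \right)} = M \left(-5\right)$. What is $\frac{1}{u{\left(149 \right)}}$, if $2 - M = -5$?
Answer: $- \frac{1}{35} \approx -0.028571$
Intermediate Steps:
$M = 7$ ($M = 2 - -5 = 2 + 5 = 7$)
$u{\left(d \right)} = -35$ ($u{\left(d \right)} = 7 \left(-5\right) = -35$)
$\frac{1}{u{\left(149 \right)}} = \frac{1}{-35} = - \frac{1}{35}$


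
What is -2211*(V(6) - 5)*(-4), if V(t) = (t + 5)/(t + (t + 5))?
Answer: -654456/17 ≈ -38497.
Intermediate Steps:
V(t) = (5 + t)/(5 + 2*t) (V(t) = (5 + t)/(t + (5 + t)) = (5 + t)/(5 + 2*t))
-2211*(V(6) - 5)*(-4) = -2211*((5 + 6)/(5 + 2*6) - 5)*(-4) = -2211*(11/(5 + 12) - 5)*(-4) = -2211*(11/17 - 5)*(-4) = -(-163614)*(-4)/17 = -2211*296/17 = -654456/17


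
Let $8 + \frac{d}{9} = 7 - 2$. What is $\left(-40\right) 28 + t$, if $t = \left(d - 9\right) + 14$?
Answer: $-1142$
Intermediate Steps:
$d = -27$ ($d = -72 + 9 \left(7 - 2\right) = -72 + 9 \cdot 5 = -72 + 45 = -27$)
$t = -22$ ($t = \left(-27 - 9\right) + 14 = -36 + 14 = -22$)
$\left(-40\right) 28 + t = \left(-40\right) 28 - 22 = -1120 - 22 = -1142$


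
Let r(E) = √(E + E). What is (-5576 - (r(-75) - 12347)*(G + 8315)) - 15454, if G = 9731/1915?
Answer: 196683935282/1915 - 15932956*I*√6/383 ≈ 1.0271e+8 - 1.019e+5*I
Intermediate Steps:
G = 9731/1915 (G = 9731*(1/1915) = 9731/1915 ≈ 5.0815)
r(E) = √2*√E (r(E) = √(2*E) = √2*√E)
(-5576 - (r(-75) - 12347)*(G + 8315)) - 15454 = (-5576 - (√2*√(-75) - 12347)*(9731/1915 + 8315)) - 15454 = (-5576 - (√2*(5*I*√3) - 12347)*15932956/1915) - 15454 = (-5576 - (5*I*√6 - 12347)*15932956/1915) - 15454 = (-5576 - (-12347 + 5*I*√6)*15932956/1915) - 15454 = (-5576 - (-196724207732/1915 + 15932956*I*√6/383)) - 15454 = (-5576 + (196724207732/1915 - 15932956*I*√6/383)) - 15454 = (196713529692/1915 - 15932956*I*√6/383) - 15454 = 196683935282/1915 - 15932956*I*√6/383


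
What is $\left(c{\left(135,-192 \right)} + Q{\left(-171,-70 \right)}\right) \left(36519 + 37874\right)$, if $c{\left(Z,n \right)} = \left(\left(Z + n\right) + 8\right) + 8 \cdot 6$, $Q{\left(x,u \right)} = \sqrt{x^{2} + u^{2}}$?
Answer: $-74393 + 74393 \sqrt{34141} \approx 1.3671 \cdot 10^{7}$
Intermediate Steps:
$Q{\left(x,u \right)} = \sqrt{u^{2} + x^{2}}$
$c{\left(Z,n \right)} = 56 + Z + n$ ($c{\left(Z,n \right)} = \left(8 + Z + n\right) + 48 = 56 + Z + n$)
$\left(c{\left(135,-192 \right)} + Q{\left(-171,-70 \right)}\right) \left(36519 + 37874\right) = \left(\left(56 + 135 - 192\right) + \sqrt{\left(-70\right)^{2} + \left(-171\right)^{2}}\right) \left(36519 + 37874\right) = \left(-1 + \sqrt{4900 + 29241}\right) 74393 = \left(-1 + \sqrt{34141}\right) 74393 = -74393 + 74393 \sqrt{34141}$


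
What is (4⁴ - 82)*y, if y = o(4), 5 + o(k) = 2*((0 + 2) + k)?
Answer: 1218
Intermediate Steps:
o(k) = -1 + 2*k (o(k) = -5 + 2*((0 + 2) + k) = -5 + 2*(2 + k) = -5 + (4 + 2*k) = -1 + 2*k)
y = 7 (y = -1 + 2*4 = -1 + 8 = 7)
(4⁴ - 82)*y = (4⁴ - 82)*7 = (256 - 82)*7 = 174*7 = 1218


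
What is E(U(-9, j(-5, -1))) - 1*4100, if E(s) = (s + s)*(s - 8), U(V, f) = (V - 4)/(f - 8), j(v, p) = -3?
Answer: -498050/121 ≈ -4116.1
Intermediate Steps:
U(V, f) = (-4 + V)/(-8 + f)
E(s) = 2*s*(-8 + s) (E(s) = (2*s)*(-8 + s) = 2*s*(-8 + s))
E(U(-9, j(-5, -1))) - 1*4100 = 2*((-4 - 9)/(-8 - 3))*(-8 + (-4 - 9)/(-8 - 3)) - 1*4100 = 2*(-13/(-11))*(-8 - 13/(-11)) - 4100 = 2*(-1/11*(-13))*(-8 - 1/11*(-13)) - 4100 = 2*(13/11)*(-8 + 13/11) - 4100 = 2*(13/11)*(-75/11) - 4100 = -1950/121 - 4100 = -498050/121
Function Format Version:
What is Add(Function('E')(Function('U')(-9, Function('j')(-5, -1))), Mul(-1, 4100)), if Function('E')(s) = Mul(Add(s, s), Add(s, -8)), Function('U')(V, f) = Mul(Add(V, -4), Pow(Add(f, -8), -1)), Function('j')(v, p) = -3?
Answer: Rational(-498050, 121) ≈ -4116.1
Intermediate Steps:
Function('U')(V, f) = Mul(Pow(Add(-8, f), -1), Add(-4, V)) (Function('U')(V, f) = Mul(Add(-4, V), Pow(Add(-8, f), -1)) = Mul(Pow(Add(-8, f), -1), Add(-4, V)))
Function('E')(s) = Mul(2, s, Add(-8, s)) (Function('E')(s) = Mul(Mul(2, s), Add(-8, s)) = Mul(2, s, Add(-8, s)))
Add(Function('E')(Function('U')(-9, Function('j')(-5, -1))), Mul(-1, 4100)) = Add(Mul(2, Mul(Pow(Add(-8, -3), -1), Add(-4, -9)), Add(-8, Mul(Pow(Add(-8, -3), -1), Add(-4, -9)))), Mul(-1, 4100)) = Add(Mul(2, Mul(Pow(-11, -1), -13), Add(-8, Mul(Pow(-11, -1), -13))), -4100) = Add(Mul(2, Mul(Rational(-1, 11), -13), Add(-8, Mul(Rational(-1, 11), -13))), -4100) = Add(Mul(2, Rational(13, 11), Add(-8, Rational(13, 11))), -4100) = Add(Mul(2, Rational(13, 11), Rational(-75, 11)), -4100) = Add(Rational(-1950, 121), -4100) = Rational(-498050, 121)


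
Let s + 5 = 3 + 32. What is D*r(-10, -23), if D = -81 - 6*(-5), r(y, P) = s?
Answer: -1530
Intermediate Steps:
s = 30 (s = -5 + (3 + 32) = -5 + 35 = 30)
r(y, P) = 30
D = -51 (D = -81 - 1*(-30) = -81 + 30 = -51)
D*r(-10, -23) = -51*30 = -1530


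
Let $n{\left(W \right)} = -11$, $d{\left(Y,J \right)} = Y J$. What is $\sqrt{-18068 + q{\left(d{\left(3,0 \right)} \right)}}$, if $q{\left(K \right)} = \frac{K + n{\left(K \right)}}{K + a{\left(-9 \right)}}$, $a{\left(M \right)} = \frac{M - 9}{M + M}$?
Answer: $i \sqrt{18079} \approx 134.46 i$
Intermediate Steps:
$a{\left(M \right)} = \frac{-9 + M}{2 M}$
$d{\left(Y,J \right)} = J Y$
$q{\left(K \right)} = \frac{-11 + K}{1 + K}$ ($q{\left(K \right)} = \frac{K - 11}{K + \frac{-9 - 9}{2 \left(-9\right)}} = \frac{-11 + K}{K + \frac{1}{2} \left(- \frac{1}{9}\right) \left(-18\right)} = \frac{-11 + K}{K + 1} = \frac{-11 + K}{1 + K}$)
$\sqrt{-18068 + q{\left(d{\left(3,0 \right)} \right)}} = \sqrt{-18068 + \frac{-11 + 0 \cdot 3}{1 + 0 \cdot 3}} = \sqrt{-18068 + \frac{-11 + 0}{1 + 0}} = \sqrt{-18068 + 1^{-1} \left(-11\right)} = \sqrt{-18068 + 1 \left(-11\right)} = \sqrt{-18068 - 11} = \sqrt{-18079} = i \sqrt{18079}$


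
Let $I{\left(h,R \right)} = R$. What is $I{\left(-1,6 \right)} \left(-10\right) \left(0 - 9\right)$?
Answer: $540$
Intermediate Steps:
$I{\left(-1,6 \right)} \left(-10\right) \left(0 - 9\right) = 6 \left(-10\right) \left(0 - 9\right) = - 60 \left(0 - 9\right) = \left(-60\right) \left(-9\right) = 540$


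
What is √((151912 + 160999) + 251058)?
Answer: √563969 ≈ 750.98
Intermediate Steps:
√((151912 + 160999) + 251058) = √(312911 + 251058) = √563969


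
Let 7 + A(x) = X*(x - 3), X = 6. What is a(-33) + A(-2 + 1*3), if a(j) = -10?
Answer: -29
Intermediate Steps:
A(x) = -25 + 6*x (A(x) = -7 + 6*(x - 3) = -7 + 6*(-3 + x) = -7 + (-18 + 6*x) = -25 + 6*x)
a(-33) + A(-2 + 1*3) = -10 + (-25 + 6*(-2 + 1*3)) = -10 + (-25 + 6*(-2 + 3)) = -10 + (-25 + 6*1) = -10 + (-25 + 6) = -10 - 19 = -29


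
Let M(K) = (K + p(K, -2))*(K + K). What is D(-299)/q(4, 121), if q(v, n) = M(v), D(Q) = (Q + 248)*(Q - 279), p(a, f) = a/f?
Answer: 14739/8 ≈ 1842.4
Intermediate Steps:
M(K) = K² (M(K) = (K + K/(-2))*(K + K) = (K + K*(-½))*(2*K) = (K - K/2)*(2*K) = (K/2)*(2*K) = K²)
D(Q) = (-279 + Q)*(248 + Q) (D(Q) = (248 + Q)*(-279 + Q) = (-279 + Q)*(248 + Q))
q(v, n) = v²
D(-299)/q(4, 121) = (-69192 + (-299)² - 31*(-299))/(4²) = (-69192 + 89401 + 9269)/16 = 29478*(1/16) = 14739/8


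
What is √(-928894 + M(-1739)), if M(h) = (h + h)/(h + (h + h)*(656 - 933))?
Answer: 12*I*√1972667683/553 ≈ 963.79*I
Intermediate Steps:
M(h) = -2/553 (M(h) = (2*h)/(h + (2*h)*(-277)) = (2*h)/(h - 554*h) = (2*h)/((-553*h)) = (2*h)*(-1/(553*h)) = -2/553)
√(-928894 + M(-1739)) = √(-928894 - 2/553) = √(-513678384/553) = 12*I*√1972667683/553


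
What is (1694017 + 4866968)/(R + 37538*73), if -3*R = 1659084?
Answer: 2186995/729082 ≈ 2.9997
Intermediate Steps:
R = -553028 (R = -⅓*1659084 = -553028)
(1694017 + 4866968)/(R + 37538*73) = (1694017 + 4866968)/(-553028 + 37538*73) = 6560985/(-553028 + 2740274) = 6560985/2187246 = 6560985*(1/2187246) = 2186995/729082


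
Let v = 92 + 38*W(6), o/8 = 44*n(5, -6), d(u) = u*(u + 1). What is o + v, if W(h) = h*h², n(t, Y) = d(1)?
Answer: 9004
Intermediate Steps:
d(u) = u*(1 + u)
n(t, Y) = 2 (n(t, Y) = 1*(1 + 1) = 1*2 = 2)
W(h) = h³
o = 704 (o = 8*(44*2) = 8*88 = 704)
v = 8300 (v = 92 + 38*6³ = 92 + 38*216 = 92 + 8208 = 8300)
o + v = 704 + 8300 = 9004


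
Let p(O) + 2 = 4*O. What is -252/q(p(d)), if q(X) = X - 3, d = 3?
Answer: -36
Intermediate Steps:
p(O) = -2 + 4*O
q(X) = -3 + X
-252/q(p(d)) = -252/(-3 + (-2 + 4*3)) = -252/(-3 + (-2 + 12)) = -252/(-3 + 10) = -252/7 = -252*⅐ = -36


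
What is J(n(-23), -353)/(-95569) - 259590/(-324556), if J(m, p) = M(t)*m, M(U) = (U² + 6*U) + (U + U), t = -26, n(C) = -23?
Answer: 14151138747/15508746182 ≈ 0.91246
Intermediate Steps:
M(U) = U² + 8*U (M(U) = (U² + 6*U) + 2*U = U² + 8*U)
J(m, p) = 468*m (J(m, p) = (-26*(8 - 26))*m = (-26*(-18))*m = 468*m)
J(n(-23), -353)/(-95569) - 259590/(-324556) = (468*(-23))/(-95569) - 259590/(-324556) = -10764*(-1/95569) - 259590*(-1/324556) = 10764/95569 + 129795/162278 = 14151138747/15508746182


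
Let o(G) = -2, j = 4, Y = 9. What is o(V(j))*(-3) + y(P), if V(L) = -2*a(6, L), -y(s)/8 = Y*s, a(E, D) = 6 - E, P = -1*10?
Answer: 726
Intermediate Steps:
P = -10
y(s) = -72*s
V(L) = 0 (V(L) = -2*(6 - 1*6) = -2*(6 - 6) = -2*0 = 0)
o(V(j))*(-3) + y(P) = -2*(-3) - 72*(-10) = 6 + 720 = 726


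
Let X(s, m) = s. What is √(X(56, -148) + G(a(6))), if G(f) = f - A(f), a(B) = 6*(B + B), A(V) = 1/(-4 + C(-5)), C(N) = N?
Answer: √1153/3 ≈ 11.319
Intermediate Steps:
A(V) = -⅑ (A(V) = 1/(-4 - 5) = 1/(-9) = -⅑)
a(B) = 12*B (a(B) = 6*(2*B) = 12*B)
G(f) = ⅑ + f (G(f) = f - 1*(-⅑) = f + ⅑ = ⅑ + f)
√(X(56, -148) + G(a(6))) = √(56 + (⅑ + 12*6)) = √(56 + (⅑ + 72)) = √(56 + 649/9) = √(1153/9) = √1153/3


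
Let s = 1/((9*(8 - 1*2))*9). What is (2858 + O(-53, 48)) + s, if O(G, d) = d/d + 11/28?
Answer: 19455323/6804 ≈ 2859.4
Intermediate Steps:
O(G, d) = 39/28 (O(G, d) = 1 + 11*(1/28) = 1 + 11/28 = 39/28)
s = 1/486 (s = 1/((9*(8 - 2))*9) = 1/((9*6)*9) = 1/(54*9) = 1/486 ≈ 0.0020576)
(2858 + O(-53, 48)) + s = (2858 + 39/28) + 1/486 = 80063/28 + 1/486 = 19455323/6804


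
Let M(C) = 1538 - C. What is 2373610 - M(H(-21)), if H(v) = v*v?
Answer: 2372513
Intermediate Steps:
H(v) = v²
2373610 - M(H(-21)) = 2373610 - (1538 - 1*(-21)²) = 2373610 - (1538 - 1*441) = 2373610 - (1538 - 441) = 2373610 - 1*1097 = 2373610 - 1097 = 2372513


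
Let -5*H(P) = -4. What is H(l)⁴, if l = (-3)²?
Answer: 256/625 ≈ 0.40960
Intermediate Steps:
l = 9
H(P) = ⅘ (H(P) = -⅕*(-4) = ⅘)
H(l)⁴ = (⅘)⁴ = 256/625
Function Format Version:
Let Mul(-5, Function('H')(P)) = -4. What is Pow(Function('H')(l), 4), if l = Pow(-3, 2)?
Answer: Rational(256, 625) ≈ 0.40960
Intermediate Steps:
l = 9
Function('H')(P) = Rational(4, 5) (Function('H')(P) = Mul(Rational(-1, 5), -4) = Rational(4, 5))
Pow(Function('H')(l), 4) = Pow(Rational(4, 5), 4) = Rational(256, 625)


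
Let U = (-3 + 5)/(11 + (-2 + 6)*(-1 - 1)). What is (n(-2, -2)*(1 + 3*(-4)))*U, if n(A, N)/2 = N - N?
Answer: 0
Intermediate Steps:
n(A, N) = 0 (n(A, N) = 2*(N - N) = 2*0 = 0)
U = ⅔ (U = 2/(11 + 4*(-2)) = 2/(11 - 8) = 2/3 = 2*(⅓) = ⅔ ≈ 0.66667)
(n(-2, -2)*(1 + 3*(-4)))*U = (0*(1 + 3*(-4)))*(⅔) = (0*(1 - 12))*(⅔) = (0*(-11))*(⅔) = 0*(⅔) = 0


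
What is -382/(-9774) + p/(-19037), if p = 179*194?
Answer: -166069895/93033819 ≈ -1.7850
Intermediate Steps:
p = 34726
-382/(-9774) + p/(-19037) = -382/(-9774) + 34726/(-19037) = -382*(-1/9774) + 34726*(-1/19037) = 191/4887 - 34726/19037 = -166069895/93033819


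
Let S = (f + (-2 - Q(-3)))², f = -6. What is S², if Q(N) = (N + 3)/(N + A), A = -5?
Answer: 4096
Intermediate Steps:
Q(N) = (3 + N)/(-5 + N) (Q(N) = (N + 3)/(N - 5) = (3 + N)/(-5 + N))
S = 64 (S = (-6 + (-2 - (3 - 3)/(-5 - 3)))² = (-6 + (-2 - 0/(-8)))² = (-6 + (-2 - (-1)*0/8))² = (-6 + (-2 - 1*0))² = (-6 + (-2 + 0))² = (-6 - 2)² = (-8)² = 64)
S² = 64² = 4096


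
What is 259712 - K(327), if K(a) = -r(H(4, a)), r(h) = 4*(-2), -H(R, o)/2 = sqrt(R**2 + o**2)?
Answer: 259704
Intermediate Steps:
H(R, o) = -2*sqrt(R**2 + o**2)
r(h) = -8
K(a) = 8 (K(a) = -1*(-8) = 8)
259712 - K(327) = 259712 - 1*8 = 259712 - 8 = 259704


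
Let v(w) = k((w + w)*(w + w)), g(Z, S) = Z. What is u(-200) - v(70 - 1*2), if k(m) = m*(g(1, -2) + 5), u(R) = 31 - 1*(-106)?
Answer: -110839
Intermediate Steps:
u(R) = 137 (u(R) = 31 + 106 = 137)
k(m) = 6*m (k(m) = m*(1 + 5) = m*6 = 6*m)
v(w) = 24*w² (v(w) = 6*((w + w)*(w + w)) = 6*((2*w)*(2*w)) = 6*(4*w²) = 24*w²)
u(-200) - v(70 - 1*2) = 137 - 24*(70 - 1*2)² = 137 - 24*(70 - 2)² = 137 - 24*68² = 137 - 24*4624 = 137 - 1*110976 = 137 - 110976 = -110839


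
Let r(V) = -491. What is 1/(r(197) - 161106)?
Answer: -1/161597 ≈ -6.1882e-6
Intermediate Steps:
1/(r(197) - 161106) = 1/(-491 - 161106) = 1/(-161597) = -1/161597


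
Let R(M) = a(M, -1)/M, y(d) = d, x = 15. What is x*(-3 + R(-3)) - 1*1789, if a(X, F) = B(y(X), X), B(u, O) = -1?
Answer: -1829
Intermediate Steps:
a(X, F) = -1
R(M) = -1/M
x*(-3 + R(-3)) - 1*1789 = 15*(-3 - 1/(-3)) - 1*1789 = 15*(-3 - 1*(-⅓)) - 1789 = 15*(-3 + ⅓) - 1789 = 15*(-8/3) - 1789 = -40 - 1789 = -1829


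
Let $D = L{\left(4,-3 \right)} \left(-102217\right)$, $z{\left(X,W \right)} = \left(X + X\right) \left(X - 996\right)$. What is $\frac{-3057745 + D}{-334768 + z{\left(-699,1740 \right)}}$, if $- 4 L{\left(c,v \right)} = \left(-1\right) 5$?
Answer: $- \frac{12742065}{8139368} \approx -1.5655$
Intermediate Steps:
$L{\left(c,v \right)} = \frac{5}{4}$ ($L{\left(c,v \right)} = - \frac{\left(-1\right) 5}{4} = \left(- \frac{1}{4}\right) \left(-5\right) = \frac{5}{4}$)
$z{\left(X,W \right)} = 2 X \left(-996 + X\right)$
$D = - \frac{511085}{4}$ ($D = \frac{5}{4} \left(-102217\right) = - \frac{511085}{4} \approx -1.2777 \cdot 10^{5}$)
$\frac{-3057745 + D}{-334768 + z{\left(-699,1740 \right)}} = \frac{-3057745 - \frac{511085}{4}}{-334768 + 2 \left(-699\right) \left(-996 - 699\right)} = - \frac{12742065}{4 \left(-334768 + 2 \left(-699\right) \left(-1695\right)\right)} = - \frac{12742065}{4 \left(-334768 + 2369610\right)} = - \frac{12742065}{4 \cdot 2034842} = \left(- \frac{12742065}{4}\right) \frac{1}{2034842} = - \frac{12742065}{8139368}$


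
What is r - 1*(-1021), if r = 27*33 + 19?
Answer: 1931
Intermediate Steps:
r = 910 (r = 891 + 19 = 910)
r - 1*(-1021) = 910 - 1*(-1021) = 910 + 1021 = 1931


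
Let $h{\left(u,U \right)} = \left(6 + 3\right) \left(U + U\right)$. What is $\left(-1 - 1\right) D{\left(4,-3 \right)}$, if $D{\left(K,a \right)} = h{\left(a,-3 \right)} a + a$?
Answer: $-318$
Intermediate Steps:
$h{\left(u,U \right)} = 18 U$ ($h{\left(u,U \right)} = 9 \cdot 2 U = 18 U$)
$D{\left(K,a \right)} = - 53 a$ ($D{\left(K,a \right)} = 18 \left(-3\right) a + a = - 54 a + a = - 53 a$)
$\left(-1 - 1\right) D{\left(4,-3 \right)} = \left(-1 - 1\right) \left(\left(-53\right) \left(-3\right)\right) = \left(-2\right) 159 = -318$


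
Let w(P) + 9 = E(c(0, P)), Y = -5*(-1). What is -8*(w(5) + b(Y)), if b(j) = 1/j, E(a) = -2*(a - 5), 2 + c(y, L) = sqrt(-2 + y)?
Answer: -208/5 + 16*I*sqrt(2) ≈ -41.6 + 22.627*I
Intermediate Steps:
c(y, L) = -2 + sqrt(-2 + y)
Y = 5
E(a) = 10 - 2*a (E(a) = -2*(-5 + a) = 10 - 2*a)
w(P) = 5 - 2*I*sqrt(2) (w(P) = -9 + (10 - 2*(-2 + sqrt(-2 + 0))) = -9 + (10 - 2*(-2 + sqrt(-2))) = -9 + (10 - 2*(-2 + I*sqrt(2))) = -9 + (10 + (4 - 2*I*sqrt(2))) = -9 + (14 - 2*I*sqrt(2)) = 5 - 2*I*sqrt(2))
-8*(w(5) + b(Y)) = -8*((5 - 2*I*sqrt(2)) + 1/5) = -8*(26/5 - 2*I*sqrt(2)) = -208/5 + 16*I*sqrt(2)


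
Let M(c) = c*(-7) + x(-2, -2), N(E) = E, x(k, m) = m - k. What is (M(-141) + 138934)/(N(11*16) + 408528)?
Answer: 139921/408704 ≈ 0.34235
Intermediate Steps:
M(c) = -7*c (M(c) = c*(-7) + (-2 - 1*(-2)) = -7*c + (-2 + 2) = -7*c + 0 = -7*c)
(M(-141) + 138934)/(N(11*16) + 408528) = (-7*(-141) + 138934)/(11*16 + 408528) = (987 + 138934)/(176 + 408528) = 139921/408704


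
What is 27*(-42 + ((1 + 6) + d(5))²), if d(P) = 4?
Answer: 2133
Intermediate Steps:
27*(-42 + ((1 + 6) + d(5))²) = 27*(-42 + ((1 + 6) + 4)²) = 27*(-42 + (7 + 4)²) = 27*(-42 + 11²) = 27*(-42 + 121) = 27*79 = 2133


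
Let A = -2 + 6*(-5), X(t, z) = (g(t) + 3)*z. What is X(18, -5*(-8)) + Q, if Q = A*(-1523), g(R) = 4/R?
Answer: 439784/9 ≈ 48865.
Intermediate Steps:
X(t, z) = z*(3 + 4/t) (X(t, z) = (4/t + 3)*z = (3 + 4/t)*z = z*(3 + 4/t))
A = -32 (A = -2 - 30 = -32)
Q = 48736 (Q = -32*(-1523) = 48736)
X(18, -5*(-8)) + Q = -5*(-8)*(4 + 3*18)/18 + 48736 = 40*(1/18)*(4 + 54) + 48736 = 40*(1/18)*58 + 48736 = 1160/9 + 48736 = 439784/9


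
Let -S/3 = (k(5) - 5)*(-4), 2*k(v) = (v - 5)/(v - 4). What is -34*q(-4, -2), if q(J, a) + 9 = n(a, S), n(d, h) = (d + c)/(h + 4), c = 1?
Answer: 8551/28 ≈ 305.39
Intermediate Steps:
k(v) = (-5 + v)/(2*(-4 + v)) (k(v) = ((v - 5)/(v - 4))/2 = ((-5 + v)/(-4 + v))/2 = (-5 + v)/(2*(-4 + v)))
S = -60 (S = -3*((-5 + 5)/(2*(-4 + 5)) - 5)*(-4) = -3*((½)*0/1 - 5)*(-4) = -3*((½)*1*0 - 5)*(-4) = -3*(0 - 5)*(-4) = -(-15)*(-4) = -3*20 = -60)
n(d, h) = (1 + d)/(4 + h) (n(d, h) = (d + 1)/(h + 4) = (1 + d)/(4 + h))
q(J, a) = -505/56 - a/56 (q(J, a) = -9 + (1 + a)/(4 - 60) = -9 + (1 + a)/(-56) = -9 - (1 + a)/56 = -9 + (-1/56 - a/56) = -505/56 - a/56)
-34*q(-4, -2) = -34*(-505/56 - 1/56*(-2)) = -34*(-505/56 + 1/28) = -34*(-503/56) = 8551/28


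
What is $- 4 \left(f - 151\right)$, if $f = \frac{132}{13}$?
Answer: $\frac{7324}{13} \approx 563.38$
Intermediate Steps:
$f = \frac{132}{13}$ ($f = 132 \cdot \frac{1}{13} = \frac{132}{13} \approx 10.154$)
$- 4 \left(f - 151\right) = - 4 \left(\frac{132}{13} - 151\right) = \left(-4\right) \left(- \frac{1831}{13}\right) = \frac{7324}{13}$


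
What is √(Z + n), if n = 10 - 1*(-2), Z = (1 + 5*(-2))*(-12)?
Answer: 2*√30 ≈ 10.954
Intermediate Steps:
Z = 108 (Z = (1 - 10)*(-12) = -9*(-12) = 108)
n = 12 (n = 10 + 2 = 12)
√(Z + n) = √(108 + 12) = √120 = 2*√30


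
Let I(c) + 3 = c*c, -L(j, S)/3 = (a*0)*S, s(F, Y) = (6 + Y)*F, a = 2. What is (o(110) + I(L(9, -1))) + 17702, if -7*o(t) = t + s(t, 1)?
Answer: 123013/7 ≈ 17573.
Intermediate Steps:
s(F, Y) = F*(6 + Y)
o(t) = -8*t/7 (o(t) = -(t + t*(6 + 1))/7 = -(t + t*7)/7 = -(t + 7*t)/7 = -8*t/7)
L(j, S) = 0 (L(j, S) = -3*2*0*S = -0*S = -3*0 = 0)
I(c) = -3 + c**2 (I(c) = -3 + c*c = -3 + c**2)
(o(110) + I(L(9, -1))) + 17702 = (-8/7*110 + (-3 + 0**2)) + 17702 = (-880/7 + (-3 + 0)) + 17702 = (-880/7 - 3) + 17702 = -901/7 + 17702 = 123013/7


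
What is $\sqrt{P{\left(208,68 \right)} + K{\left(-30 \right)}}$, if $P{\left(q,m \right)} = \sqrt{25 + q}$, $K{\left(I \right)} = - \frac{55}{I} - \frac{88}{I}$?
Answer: $\frac{\sqrt{4290 + 900 \sqrt{233}}}{30} \approx 4.4756$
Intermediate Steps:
$K{\left(I \right)} = - \frac{143}{I}$
$\sqrt{P{\left(208,68 \right)} + K{\left(-30 \right)}} = \sqrt{\sqrt{25 + 208} - \frac{143}{-30}} = \sqrt{\sqrt{233} - - \frac{143}{30}} = \sqrt{\sqrt{233} + \frac{143}{30}} = \sqrt{\frac{143}{30} + \sqrt{233}}$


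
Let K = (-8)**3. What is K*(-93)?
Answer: 47616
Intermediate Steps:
K = -512
K*(-93) = -512*(-93) = 47616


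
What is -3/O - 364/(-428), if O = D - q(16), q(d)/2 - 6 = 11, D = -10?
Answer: 4325/4708 ≈ 0.91865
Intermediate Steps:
q(d) = 34 (q(d) = 12 + 2*11 = 12 + 22 = 34)
O = -44 (O = -10 - 1*34 = -10 - 34 = -44)
-3/O - 364/(-428) = -3/(-44) - 364/(-428) = -3*(-1/44) - 364*(-1/428) = 3/44 + 91/107 = 4325/4708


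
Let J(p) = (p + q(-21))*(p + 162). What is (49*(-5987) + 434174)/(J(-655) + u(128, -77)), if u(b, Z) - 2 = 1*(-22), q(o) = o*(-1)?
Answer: 140811/312542 ≈ 0.45053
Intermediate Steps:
q(o) = -o
J(p) = (21 + p)*(162 + p) (J(p) = (p - 1*(-21))*(p + 162) = (p + 21)*(162 + p) = (21 + p)*(162 + p))
u(b, Z) = -20 (u(b, Z) = 2 + 1*(-22) = 2 - 22 = -20)
(49*(-5987) + 434174)/(J(-655) + u(128, -77)) = (49*(-5987) + 434174)/((3402 + (-655)² + 183*(-655)) - 20) = (-293363 + 434174)/((3402 + 429025 - 119865) - 20) = 140811/(312562 - 20) = 140811/312542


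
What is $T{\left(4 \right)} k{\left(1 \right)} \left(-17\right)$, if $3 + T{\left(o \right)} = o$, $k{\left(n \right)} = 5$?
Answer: $-85$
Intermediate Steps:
$T{\left(o \right)} = -3 + o$
$T{\left(4 \right)} k{\left(1 \right)} \left(-17\right) = \left(-3 + 4\right) 5 \left(-17\right) = 1 \cdot 5 \left(-17\right) = 5 \left(-17\right) = -85$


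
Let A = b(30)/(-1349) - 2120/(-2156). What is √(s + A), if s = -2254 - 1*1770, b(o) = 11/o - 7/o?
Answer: 2*I*√2441629268195370/1558095 ≈ 63.427*I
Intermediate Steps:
b(o) = 4/o
s = -4024 (s = -2254 - 1770 = -4024)
A = 10723472/10906665 (A = (4/30)/(-1349) - 2120/(-2156) = (4*(1/30))*(-1/1349) - 2120*(-1/2156) = (2/15)*(-1/1349) + 530/539 = -2/20235 + 530/539 = 10723472/10906665 ≈ 0.98320)
√(s + A) = √(-4024 + 10723472/10906665) = √(-43877696488/10906665) = 2*I*√2441629268195370/1558095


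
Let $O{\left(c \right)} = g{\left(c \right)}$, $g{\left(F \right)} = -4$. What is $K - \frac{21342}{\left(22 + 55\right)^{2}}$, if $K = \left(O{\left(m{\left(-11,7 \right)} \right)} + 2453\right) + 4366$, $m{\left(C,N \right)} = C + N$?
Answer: $\frac{40384793}{5929} \approx 6811.4$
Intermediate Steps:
$O{\left(c \right)} = -4$
$K = 6815$ ($K = \left(-4 + 2453\right) + 4366 = 2449 + 4366 = 6815$)
$K - \frac{21342}{\left(22 + 55\right)^{2}} = 6815 - \frac{21342}{\left(22 + 55\right)^{2}} = 6815 - \frac{21342}{77^{2}} = 6815 - \frac{21342}{5929} = \frac{40384793}{5929}$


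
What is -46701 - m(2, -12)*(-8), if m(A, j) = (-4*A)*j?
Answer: -45933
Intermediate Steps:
m(A, j) = -4*A*j
-46701 - m(2, -12)*(-8) = -46701 - (-4*2*(-12))*(-8) = -46701 - 96*(-8) = -46701 - 1*(-768) = -46701 + 768 = -45933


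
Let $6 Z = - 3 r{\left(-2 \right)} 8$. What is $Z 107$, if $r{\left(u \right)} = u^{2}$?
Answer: $-1712$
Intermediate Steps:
$Z = -16$ ($Z = \frac{- 3 \left(-2\right)^{2} \cdot 8}{6} = \frac{\left(-3\right) 4 \cdot 8}{6} = \frac{\left(-12\right) 8}{6} = \frac{1}{6} \left(-96\right) = -16$)
$Z 107 = \left(-16\right) 107 = -1712$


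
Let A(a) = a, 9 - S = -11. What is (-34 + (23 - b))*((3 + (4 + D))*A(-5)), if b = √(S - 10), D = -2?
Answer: 275 + 25*√10 ≈ 354.06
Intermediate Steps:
S = 20 (S = 9 - 1*(-11) = 9 + 11 = 20)
b = √10 (b = √(20 - 10) = √10 ≈ 3.1623)
(-34 + (23 - b))*((3 + (4 + D))*A(-5)) = (-34 + (23 - √10))*((3 + (4 - 2))*(-5)) = (-11 - √10)*((3 + 2)*(-5)) = (-11 - √10)*(5*(-5)) = (-11 - √10)*(-25) = 275 + 25*√10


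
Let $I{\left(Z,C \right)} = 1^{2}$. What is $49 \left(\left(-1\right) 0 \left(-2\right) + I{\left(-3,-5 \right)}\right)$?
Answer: $49$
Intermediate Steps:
$I{\left(Z,C \right)} = 1$
$49 \left(\left(-1\right) 0 \left(-2\right) + I{\left(-3,-5 \right)}\right) = 49 \left(\left(-1\right) 0 \left(-2\right) + 1\right) = 49 \left(0 \left(-2\right) + 1\right) = 49 \left(0 + 1\right) = 49 \cdot 1 = 49$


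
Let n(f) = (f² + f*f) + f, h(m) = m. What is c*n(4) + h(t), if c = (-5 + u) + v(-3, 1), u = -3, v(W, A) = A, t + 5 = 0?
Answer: -257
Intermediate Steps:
t = -5 (t = -5 + 0 = -5)
c = -7 (c = (-5 - 3) + 1 = -8 + 1 = -7)
n(f) = f + 2*f² (n(f) = (f² + f²) + f = 2*f² + f = f + 2*f²)
c*n(4) + h(t) = -28*(1 + 2*4) - 5 = -28*(1 + 8) - 5 = -28*9 - 5 = -7*36 - 5 = -252 - 5 = -257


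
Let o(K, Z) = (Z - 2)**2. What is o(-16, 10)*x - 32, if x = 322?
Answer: 20576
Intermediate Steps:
o(K, Z) = (-2 + Z)**2
o(-16, 10)*x - 32 = (-2 + 10)**2*322 - 32 = 8**2*322 - 32 = 64*322 - 32 = 20608 - 32 = 20576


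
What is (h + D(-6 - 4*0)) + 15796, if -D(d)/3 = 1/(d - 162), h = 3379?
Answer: 1073801/56 ≈ 19175.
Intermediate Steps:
D(d) = -3/(-162 + d) (D(d) = -3/(d - 162) = -3/(-162 + d))
(h + D(-6 - 4*0)) + 15796 = (3379 - 3/(-162 + (-6 - 4*0))) + 15796 = (3379 - 3/(-162 + (-6 + 0))) + 15796 = (3379 - 3/(-162 - 6)) + 15796 = (3379 - 3/(-168)) + 15796 = (3379 - 3*(-1/168)) + 15796 = (3379 + 1/56) + 15796 = 189225/56 + 15796 = 1073801/56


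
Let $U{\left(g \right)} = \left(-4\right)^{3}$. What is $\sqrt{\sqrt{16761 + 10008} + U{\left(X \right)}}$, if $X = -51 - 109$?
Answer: $\sqrt{-64 + \sqrt{26769}} \approx 9.9806$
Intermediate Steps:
$X = -160$
$U{\left(g \right)} = -64$
$\sqrt{\sqrt{16761 + 10008} + U{\left(X \right)}} = \sqrt{\sqrt{16761 + 10008} - 64} = \sqrt{\sqrt{26769} - 64} = \sqrt{-64 + \sqrt{26769}}$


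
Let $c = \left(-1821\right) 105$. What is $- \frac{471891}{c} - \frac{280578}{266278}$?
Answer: $\frac{1714435124}{1212230595} \approx 1.4143$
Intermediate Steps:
$c = -191205$
$- \frac{471891}{c} - \frac{280578}{266278} = - \frac{471891}{-191205} - \frac{280578}{266278} = \left(-471891\right) \left(- \frac{1}{191205}\right) - \frac{140289}{133139} = \frac{22471}{9105} - \frac{140289}{133139} = \frac{1714435124}{1212230595}$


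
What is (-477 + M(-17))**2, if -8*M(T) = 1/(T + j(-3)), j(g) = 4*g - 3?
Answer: 14911096321/65536 ≈ 2.2753e+5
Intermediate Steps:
j(g) = -3 + 4*g
M(T) = -1/(8*(-15 + T)) (M(T) = -1/(8*(T + (-3 + 4*(-3)))) = -1/(8*(T + (-3 - 12))) = -1/(8*(T - 15)) = -1/(8*(-15 + T)))
(-477 + M(-17))**2 = (-477 - 1/(-120 + 8*(-17)))**2 = (-477 - 1/(-120 - 136))**2 = (-477 - 1/(-256))**2 = (-477 - 1*(-1/256))**2 = (-477 + 1/256)**2 = (-122111/256)**2 = 14911096321/65536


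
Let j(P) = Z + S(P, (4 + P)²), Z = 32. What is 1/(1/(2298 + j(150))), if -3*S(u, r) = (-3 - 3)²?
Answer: 2318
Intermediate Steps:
S(u, r) = -12 (S(u, r) = -(-3 - 3)²/3 = -⅓*(-6)² = -⅓*36 = -12)
j(P) = 20 (j(P) = 32 - 12 = 20)
1/(1/(2298 + j(150))) = 1/(1/(2298 + 20)) = 1/(1/2318) = 2318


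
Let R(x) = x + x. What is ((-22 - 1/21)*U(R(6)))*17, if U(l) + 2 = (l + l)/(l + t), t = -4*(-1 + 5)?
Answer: 62968/21 ≈ 2998.5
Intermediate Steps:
R(x) = 2*x
t = -16 (t = -4*4 = -16)
U(l) = -2 + 2*l/(-16 + l) (U(l) = -2 + (l + l)/(l - 16) = -2 + (2*l)/(-16 + l) = -2 + 2*l/(-16 + l))
((-22 - 1/21)*U(R(6)))*17 = ((-22 - 1/21)*(32/(-16 + 2*6)))*17 = ((-22 - 1*1/21)*(32/(-16 + 12)))*17 = ((-22 - 1/21)*(32/(-4)))*17 = -14816*(-1)/(21*4)*17 = -463/21*(-8)*17 = (3704/21)*17 = 62968/21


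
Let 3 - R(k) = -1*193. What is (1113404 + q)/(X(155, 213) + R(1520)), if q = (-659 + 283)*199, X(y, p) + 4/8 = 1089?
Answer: 2077160/2569 ≈ 808.55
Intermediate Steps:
X(y, p) = 2177/2 (X(y, p) = -½ + 1089 = 2177/2)
q = -74824 (q = -376*199 = -74824)
R(k) = 196 (R(k) = 3 - (-1)*193 = 3 - 1*(-193) = 3 + 193 = 196)
(1113404 + q)/(X(155, 213) + R(1520)) = (1113404 - 74824)/(2177/2 + 196) = 1038580/(2569/2) = 1038580*(2/2569) = 2077160/2569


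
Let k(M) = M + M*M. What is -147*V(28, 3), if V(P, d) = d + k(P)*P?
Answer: -3342633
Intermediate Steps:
k(M) = M + M²
V(P, d) = d + P²*(1 + P) (V(P, d) = d + (P*(1 + P))*P = d + P²*(1 + P))
-147*V(28, 3) = -147*(3 + 28²*(1 + 28)) = -147*(3 + 784*29) = -147*(3 + 22736) = -147*22739 = -3342633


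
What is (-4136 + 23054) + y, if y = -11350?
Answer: 7568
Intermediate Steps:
(-4136 + 23054) + y = (-4136 + 23054) - 11350 = 18918 - 11350 = 7568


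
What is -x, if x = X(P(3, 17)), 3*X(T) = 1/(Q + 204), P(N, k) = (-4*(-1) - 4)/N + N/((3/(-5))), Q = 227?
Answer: -1/1293 ≈ -0.00077340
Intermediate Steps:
P(N, k) = -5*N/3 (P(N, k) = (4 - 4)/N + N/((3*(-⅕))) = 0/N + N/(-⅗) = 0 + N*(-5/3) = 0 - 5*N/3 = -5*N/3)
X(T) = 1/1293 (X(T) = 1/(3*(227 + 204)) = (⅓)/431 = (⅓)*(1/431) = 1/1293)
x = 1/1293 ≈ 0.00077340
-x = -1*1/1293 = -1/1293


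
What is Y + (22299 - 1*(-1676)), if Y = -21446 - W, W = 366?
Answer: 2163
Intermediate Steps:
Y = -21812 (Y = -21446 - 1*366 = -21446 - 366 = -21812)
Y + (22299 - 1*(-1676)) = -21812 + (22299 - 1*(-1676)) = -21812 + (22299 + 1676) = -21812 + 23975 = 2163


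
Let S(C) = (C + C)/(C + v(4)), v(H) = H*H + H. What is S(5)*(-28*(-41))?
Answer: 2296/5 ≈ 459.20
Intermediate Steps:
v(H) = H + H**2 (v(H) = H**2 + H = H + H**2)
S(C) = 2*C/(20 + C) (S(C) = (C + C)/(C + 4*(1 + 4)) = (2*C)/(C + 4*5) = (2*C)/(C + 20) = (2*C)/(20 + C) = 2*C/(20 + C))
S(5)*(-28*(-41)) = (2*5/(20 + 5))*(-28*(-41)) = (2*5/25)*1148 = (2*5*(1/25))*1148 = (2/5)*1148 = 2296/5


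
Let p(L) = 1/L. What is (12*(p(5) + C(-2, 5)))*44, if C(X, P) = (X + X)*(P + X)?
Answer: -31152/5 ≈ -6230.4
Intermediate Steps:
C(X, P) = 2*X*(P + X) (C(X, P) = (2*X)*(P + X) = 2*X*(P + X))
(12*(p(5) + C(-2, 5)))*44 = (12*(1/5 + 2*(-2)*(5 - 2)))*44 = (12*(1/5 + 2*(-2)*3))*44 = (12*(1/5 - 12))*44 = (12*(-59/5))*44 = -708/5*44 = -31152/5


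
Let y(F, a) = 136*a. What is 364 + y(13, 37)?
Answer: 5396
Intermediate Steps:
364 + y(13, 37) = 364 + 136*37 = 364 + 5032 = 5396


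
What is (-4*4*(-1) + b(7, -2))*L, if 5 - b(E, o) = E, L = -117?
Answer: -1638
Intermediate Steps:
b(E, o) = 5 - E
(-4*4*(-1) + b(7, -2))*L = (-4*4*(-1) + (5 - 1*7))*(-117) = (-16*(-1) + (5 - 7))*(-117) = (16 - 2)*(-117) = 14*(-117) = -1638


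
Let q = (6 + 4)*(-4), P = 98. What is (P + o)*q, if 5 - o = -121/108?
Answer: -112450/27 ≈ -4164.8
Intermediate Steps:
q = -40 (q = 10*(-4) = -40)
o = 661/108 (o = 5 - (-121)/108 = 5 - 1*(-121/108) = 5 + 121/108 = 661/108 ≈ 6.1204)
(P + o)*q = (98 + 661/108)*(-40) = (11245/108)*(-40) = -112450/27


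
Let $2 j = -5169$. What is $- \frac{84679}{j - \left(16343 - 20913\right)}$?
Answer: $- \frac{169358}{3971} \approx -42.649$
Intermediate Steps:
$j = - \frac{5169}{2}$ ($j = \frac{1}{2} \left(-5169\right) = - \frac{5169}{2} \approx -2584.5$)
$- \frac{84679}{j - \left(16343 - 20913\right)} = - \frac{84679}{- \frac{5169}{2} - \left(16343 - 20913\right)} = - \frac{84679}{- \frac{5169}{2} - -4570} = - \frac{84679}{- \frac{5169}{2} + 4570} = - \frac{84679}{\frac{3971}{2}} = \left(-84679\right) \frac{2}{3971} = - \frac{169358}{3971}$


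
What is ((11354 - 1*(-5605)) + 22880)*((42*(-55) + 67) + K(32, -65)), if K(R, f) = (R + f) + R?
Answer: -89398716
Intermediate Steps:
K(R, f) = f + 2*R
((11354 - 1*(-5605)) + 22880)*((42*(-55) + 67) + K(32, -65)) = ((11354 - 1*(-5605)) + 22880)*((42*(-55) + 67) + (-65 + 2*32)) = ((11354 + 5605) + 22880)*((-2310 + 67) + (-65 + 64)) = (16959 + 22880)*(-2243 - 1) = 39839*(-2244) = -89398716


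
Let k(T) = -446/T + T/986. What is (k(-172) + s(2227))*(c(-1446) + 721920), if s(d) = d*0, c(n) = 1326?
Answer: 37081907289/21199 ≈ 1.7492e+6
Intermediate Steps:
s(d) = 0
k(T) = -446/T + T/986 (k(T) = -446/T + T*(1/986) = -446/T + T/986)
(k(-172) + s(2227))*(c(-1446) + 721920) = ((-446/(-172) + (1/986)*(-172)) + 0)*(1326 + 721920) = ((-446*(-1/172) - 86/493) + 0)*723246 = ((223/86 - 86/493) + 0)*723246 = (102543/42398 + 0)*723246 = (102543/42398)*723246 = 37081907289/21199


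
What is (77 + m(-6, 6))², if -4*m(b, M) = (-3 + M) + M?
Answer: 89401/16 ≈ 5587.6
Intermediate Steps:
m(b, M) = ¾ - M/2 (m(b, M) = -((-3 + M) + M)/4 = -(-3 + 2*M)/4 = ¾ - M/2)
(77 + m(-6, 6))² = (77 + (¾ - ½*6))² = (77 + (¾ - 3))² = (77 - 9/4)² = (299/4)² = 89401/16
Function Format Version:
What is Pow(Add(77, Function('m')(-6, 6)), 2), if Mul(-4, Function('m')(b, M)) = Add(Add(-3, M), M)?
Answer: Rational(89401, 16) ≈ 5587.6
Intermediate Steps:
Function('m')(b, M) = Add(Rational(3, 4), Mul(Rational(-1, 2), M)) (Function('m')(b, M) = Mul(Rational(-1, 4), Add(Add(-3, M), M)) = Mul(Rational(-1, 4), Add(-3, Mul(2, M))) = Add(Rational(3, 4), Mul(Rational(-1, 2), M)))
Pow(Add(77, Function('m')(-6, 6)), 2) = Pow(Add(77, Add(Rational(3, 4), Mul(Rational(-1, 2), 6))), 2) = Pow(Add(77, Add(Rational(3, 4), -3)), 2) = Pow(Add(77, Rational(-9, 4)), 2) = Pow(Rational(299, 4), 2) = Rational(89401, 16)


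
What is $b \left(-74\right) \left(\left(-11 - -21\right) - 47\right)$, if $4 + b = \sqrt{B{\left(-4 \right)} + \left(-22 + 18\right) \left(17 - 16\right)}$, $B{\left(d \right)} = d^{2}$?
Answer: $-10952 + 5476 \sqrt{3} \approx -1467.3$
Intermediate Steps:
$b = -4 + 2 \sqrt{3}$ ($b = -4 + \sqrt{\left(-4\right)^{2} + \left(-22 + 18\right) \left(17 - 16\right)} = -4 + \sqrt{16 - 4} = -4 + \sqrt{12} = -4 + 2 \sqrt{3} \approx -0.5359$)
$b \left(-74\right) \left(\left(-11 - -21\right) - 47\right) = \left(-4 + 2 \sqrt{3}\right) \left(-74\right) \left(\left(-11 - -21\right) - 47\right) = \left(296 - 148 \sqrt{3}\right) \left(\left(-11 + 21\right) - 47\right) = \left(296 - 148 \sqrt{3}\right) \left(10 - 47\right) = \left(296 - 148 \sqrt{3}\right) \left(-37\right) = -10952 + 5476 \sqrt{3}$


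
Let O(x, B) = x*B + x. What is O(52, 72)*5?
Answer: 18980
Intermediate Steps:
O(x, B) = x + B*x (O(x, B) = B*x + x = x + B*x)
O(52, 72)*5 = (52*(1 + 72))*5 = (52*73)*5 = 3796*5 = 18980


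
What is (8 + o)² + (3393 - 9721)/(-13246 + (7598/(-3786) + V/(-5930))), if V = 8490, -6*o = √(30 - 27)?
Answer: 5761344815353/89238864108 - 8*√3/3 ≈ 59.942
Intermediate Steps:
o = -√3/6 (o = -√(30 - 27)/6 = -√3/6 ≈ -0.28868)
(8 + o)² + (3393 - 9721)/(-13246 + (7598/(-3786) + V/(-5930))) = (8 - √3/6)² + (3393 - 9721)/(-13246 + (7598/(-3786) + 8490/(-5930))) = (8 - √3/6)² - 6328/(-13246 + (7598*(-1/3786) + 8490*(-1/5930))) = (8 - √3/6)² - 6328/(-13246 + (-3799/1893 - 849/593)) = (8 - √3/6)² - 6328/(-13246 - 3859964/1122549) = (8 - √3/6)² - 6328/(-14873144018/1122549) = (8 - √3/6)² - 6328*(-1122549/14873144018) = (8 - √3/6)² + 3551745036/7436572009 = 3551745036/7436572009 + (8 - √3/6)²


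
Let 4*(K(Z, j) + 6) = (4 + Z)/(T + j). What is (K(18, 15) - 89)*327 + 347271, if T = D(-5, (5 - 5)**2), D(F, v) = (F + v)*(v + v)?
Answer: 3163259/10 ≈ 3.1633e+5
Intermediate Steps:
D(F, v) = 2*v*(F + v) (D(F, v) = (F + v)*(2*v) = 2*v*(F + v))
T = 0 (T = 2*(5 - 5)**2*(-5 + (5 - 5)**2) = 2*0**2*(-5 + 0**2) = 2*0*(-5 + 0) = 2*0*(-5) = 0)
K(Z, j) = -6 + (4 + Z)/(4*j) (K(Z, j) = -6 + ((4 + Z)/(0 + j))/4 = -6 + ((4 + Z)/j)/4 = -6 + (4 + Z)/(4*j))
(K(18, 15) - 89)*327 + 347271 = ((1/4)*(4 + 18 - 24*15)/15 - 89)*327 + 347271 = ((1/4)*(1/15)*(4 + 18 - 360) - 89)*327 + 347271 = ((1/4)*(1/15)*(-338) - 89)*327 + 347271 = (-169/30 - 89)*327 + 347271 = -2839/30*327 + 347271 = -309451/10 + 347271 = 3163259/10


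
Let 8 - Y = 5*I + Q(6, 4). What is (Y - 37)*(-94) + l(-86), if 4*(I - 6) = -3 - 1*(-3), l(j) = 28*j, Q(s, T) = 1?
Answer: 3232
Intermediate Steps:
I = 6 (I = 6 + (-3 - 1*(-3))/4 = 6 + (-3 + 3)/4 = 6 + (¼)*0 = 6 + 0 = 6)
Y = -23 (Y = 8 - (5*6 + 1) = 8 - (30 + 1) = 8 - 1*31 = 8 - 31 = -23)
(Y - 37)*(-94) + l(-86) = (-23 - 37)*(-94) + 28*(-86) = -60*(-94) - 2408 = 5640 - 2408 = 3232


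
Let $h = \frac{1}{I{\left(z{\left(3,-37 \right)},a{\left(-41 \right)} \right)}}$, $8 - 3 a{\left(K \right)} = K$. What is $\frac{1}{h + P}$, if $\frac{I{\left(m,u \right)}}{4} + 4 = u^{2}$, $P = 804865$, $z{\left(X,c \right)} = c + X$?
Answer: $\frac{9460}{7614022909} \approx 1.2424 \cdot 10^{-6}$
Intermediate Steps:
$a{\left(K \right)} = \frac{8}{3} - \frac{K}{3}$
$z{\left(X,c \right)} = X + c$
$I{\left(m,u \right)} = -16 + 4 u^{2}$
$h = \frac{9}{9460}$ ($h = \frac{1}{-16 + 4 \left(\frac{8}{3} - - \frac{41}{3}\right)^{2}} = \frac{1}{-16 + 4 \left(\frac{8}{3} + \frac{41}{3}\right)^{2}} = \frac{1}{-16 + 4 \left(\frac{49}{3}\right)^{2}} = \frac{1}{-16 + 4 \cdot \frac{2401}{9}} = \frac{1}{-16 + \frac{9604}{9}} = \frac{1}{\frac{9460}{9}} = \frac{9}{9460} \approx 0.00095137$)
$\frac{1}{h + P} = \frac{1}{\frac{9}{9460} + 804865} = \frac{1}{\frac{7614022909}{9460}} = \frac{9460}{7614022909}$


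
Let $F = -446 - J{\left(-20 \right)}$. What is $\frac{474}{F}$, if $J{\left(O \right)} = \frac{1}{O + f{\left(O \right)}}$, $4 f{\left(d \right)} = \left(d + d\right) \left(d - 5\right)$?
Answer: $- \frac{109020}{102581} \approx -1.0628$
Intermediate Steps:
$f{\left(d \right)} = \frac{d \left(-5 + d\right)}{2}$ ($f{\left(d \right)} = \frac{\left(d + d\right) \left(d - 5\right)}{4} = \frac{2 d \left(-5 + d\right)}{4} = \frac{d \left(-5 + d\right)}{2}$)
$J{\left(O \right)} = \frac{1}{O + \frac{O \left(-5 + O\right)}{2}}$
$F = - \frac{102581}{230}$ ($F = -446 - \frac{2}{\left(-20\right) \left(-3 - 20\right)} = -446 - 2 \left(- \frac{1}{20}\right) \frac{1}{-23} = -446 - 2 \left(- \frac{1}{20}\right) \left(- \frac{1}{23}\right) = -446 - \frac{1}{230} = - \frac{102581}{230} \approx -446.0$)
$\frac{474}{F} = \frac{474}{- \frac{102581}{230}} = 474 \left(- \frac{230}{102581}\right) = - \frac{109020}{102581}$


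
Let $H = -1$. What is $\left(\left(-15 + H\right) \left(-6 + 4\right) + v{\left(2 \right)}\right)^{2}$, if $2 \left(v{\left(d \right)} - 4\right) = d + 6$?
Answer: $1600$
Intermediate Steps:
$v{\left(d \right)} = 7 + \frac{d}{2}$ ($v{\left(d \right)} = 4 + \frac{d + 6}{2} = 4 + \frac{6 + d}{2} = 4 + \left(3 + \frac{d}{2}\right) = 7 + \frac{d}{2}$)
$\left(\left(-15 + H\right) \left(-6 + 4\right) + v{\left(2 \right)}\right)^{2} = \left(\left(-15 - 1\right) \left(-6 + 4\right) + \left(7 + \frac{1}{2} \cdot 2\right)\right)^{2} = \left(\left(-16\right) \left(-2\right) + \left(7 + 1\right)\right)^{2} = \left(32 + 8\right)^{2} = 40^{2} = 1600$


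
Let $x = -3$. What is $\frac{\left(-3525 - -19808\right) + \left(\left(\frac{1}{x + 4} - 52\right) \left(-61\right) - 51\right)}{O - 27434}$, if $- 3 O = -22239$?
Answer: $- \frac{19343}{20021} \approx -0.96614$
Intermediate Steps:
$O = 7413$ ($O = \left(- \frac{1}{3}\right) \left(-22239\right) = 7413$)
$\frac{\left(-3525 - -19808\right) + \left(\left(\frac{1}{x + 4} - 52\right) \left(-61\right) - 51\right)}{O - 27434} = \frac{\left(-3525 - -19808\right) - \left(51 - \left(\frac{1}{-3 + 4} - 52\right) \left(-61\right)\right)}{7413 - 27434} = \frac{\left(-3525 + 19808\right) - \left(51 - \left(1^{-1} - 52\right) \left(-61\right)\right)}{-20021} = \left(16283 - \left(51 - \left(1 - 52\right) \left(-61\right)\right)\right) \left(- \frac{1}{20021}\right) = \left(16283 - -3060\right) \left(- \frac{1}{20021}\right) = \left(16283 + \left(3111 - 51\right)\right) \left(- \frac{1}{20021}\right) = \left(16283 + 3060\right) \left(- \frac{1}{20021}\right) = 19343 \left(- \frac{1}{20021}\right) = - \frac{19343}{20021}$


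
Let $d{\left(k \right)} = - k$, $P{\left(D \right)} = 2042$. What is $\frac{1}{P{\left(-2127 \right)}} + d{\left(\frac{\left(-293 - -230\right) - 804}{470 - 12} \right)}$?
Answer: $\frac{442718}{233809} \approx 1.8935$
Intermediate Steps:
$\frac{1}{P{\left(-2127 \right)}} + d{\left(\frac{\left(-293 - -230\right) - 804}{470 - 12} \right)} = \frac{1}{2042} - \frac{\left(-293 - -230\right) - 804}{470 - 12} = \frac{1}{2042} - \frac{\left(-293 + 230\right) - 804}{458} = \frac{1}{2042} - \left(-63 - 804\right) \frac{1}{458} = \frac{1}{2042} - \left(-867\right) \frac{1}{458} = \frac{1}{2042} - - \frac{867}{458} = \frac{1}{2042} + \frac{867}{458} = \frac{442718}{233809}$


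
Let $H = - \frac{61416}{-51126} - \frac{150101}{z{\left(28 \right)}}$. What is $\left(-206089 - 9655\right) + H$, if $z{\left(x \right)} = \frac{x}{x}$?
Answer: $- \frac{3117355009}{8521} \approx -3.6584 \cdot 10^{5}$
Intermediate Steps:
$z{\left(x \right)} = 1$
$H = - \frac{1279000385}{8521}$ ($H = - \frac{61416}{-51126} - \frac{150101}{1} = \left(-61416\right) \left(- \frac{1}{51126}\right) - 150101 = \frac{10236}{8521} - 150101 = - \frac{1279000385}{8521} \approx -1.501 \cdot 10^{5}$)
$\left(-206089 - 9655\right) + H = \left(-206089 - 9655\right) - \frac{1279000385}{8521} = -215744 - \frac{1279000385}{8521} = - \frac{3117355009}{8521}$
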